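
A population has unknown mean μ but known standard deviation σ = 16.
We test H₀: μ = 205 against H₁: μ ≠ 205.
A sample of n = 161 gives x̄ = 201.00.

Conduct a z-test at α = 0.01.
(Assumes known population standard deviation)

Answer: z = -3.1721, reject H₀

Derivation:
Standard error: SE = σ/√n = 16/√161 = 1.2610
z-statistic: z = (x̄ - μ₀)/SE = (201.00 - 205)/1.2610 = -3.1721
Critical value: ±2.576
p-value = 0.0015
Decision: reject H₀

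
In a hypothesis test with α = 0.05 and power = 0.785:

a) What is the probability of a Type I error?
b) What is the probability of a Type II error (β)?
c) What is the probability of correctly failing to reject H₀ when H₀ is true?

Answer: a) 0.05, b) 0.215, c) 0.95

Derivation:
a) Type I error probability = α = 0.05
b) Power = P(reject H₀ | H₁ true) = 1 - β = 0.785, so Type II error probability = β = 1 - Power = 0.215
c) P(fail to reject H₀ | H₀ true) = 1 - α = 0.95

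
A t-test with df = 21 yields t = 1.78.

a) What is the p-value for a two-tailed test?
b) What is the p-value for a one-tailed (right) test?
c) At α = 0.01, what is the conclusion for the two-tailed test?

Using t-distribution with df = 21:
a) Two-tailed: p = 2×P(T > 1.78) = 0.0896
b) One-tailed: p = P(T > 1.78) = 0.0448
c) 0.0896 ≥ 0.01, fail to reject H₀

Answer: a) 0.0896, b) 0.0448, c) fail to reject H₀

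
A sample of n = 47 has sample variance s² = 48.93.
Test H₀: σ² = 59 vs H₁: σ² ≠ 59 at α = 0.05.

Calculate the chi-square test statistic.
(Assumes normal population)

df = n - 1 = 46
χ² = (n-1)s²/σ₀² = 46×48.93/59 = 38.1488
Critical values: χ²_{0.975,46} = 29.160, χ²_{0.025,46} = 66.617
Rejection region: χ² < 29.160 or χ² > 66.617
Decision: fail to reject H₀

Answer: χ² = 38.1488, fail to reject H₀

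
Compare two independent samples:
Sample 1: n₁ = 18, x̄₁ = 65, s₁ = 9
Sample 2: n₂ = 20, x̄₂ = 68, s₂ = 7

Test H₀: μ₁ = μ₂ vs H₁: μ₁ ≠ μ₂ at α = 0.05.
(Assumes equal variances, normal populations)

Pooled variance: s²_p = [17×9² + 19×7²]/(36) = 64.1111
s_p = 8.0069
SE = s_p×√(1/n₁ + 1/n₂) = 8.0069×√(1/18 + 1/20) = 2.6014
t = (x̄₁ - x̄₂)/SE = (65 - 68)/2.6014 = -1.1532
df = 36, t-critical = ±2.028
Decision: fail to reject H₀

Answer: t = -1.1532, fail to reject H₀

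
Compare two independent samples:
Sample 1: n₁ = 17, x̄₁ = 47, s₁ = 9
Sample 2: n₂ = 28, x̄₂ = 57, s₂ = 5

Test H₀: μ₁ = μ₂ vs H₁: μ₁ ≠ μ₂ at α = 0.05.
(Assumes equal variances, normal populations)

Pooled variance: s²_p = [16×9² + 27×5²]/(43) = 45.8372
s_p = 6.7703
SE = s_p×√(1/n₁ + 1/n₂) = 6.7703×√(1/17 + 1/28) = 2.0817
t = (x̄₁ - x̄₂)/SE = (47 - 57)/2.0817 = -4.8038
df = 43, t-critical = ±2.017
Decision: reject H₀

Answer: t = -4.8038, reject H₀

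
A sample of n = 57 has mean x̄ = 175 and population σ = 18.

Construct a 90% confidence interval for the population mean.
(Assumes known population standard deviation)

Confidence level: 90%, α = 0.1
z_0.05 = 1.645
SE = σ/√n = 18/√57 = 2.3842
Margin of error = 1.645 × 2.3842 = 3.9220
CI: x̄ ± margin = 175 ± 3.9220
CI: (171.0780, 178.9220)

Answer: (171.0780, 178.9220)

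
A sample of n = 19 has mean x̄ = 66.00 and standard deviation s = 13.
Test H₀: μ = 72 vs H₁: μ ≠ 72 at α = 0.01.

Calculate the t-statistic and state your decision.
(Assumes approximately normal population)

Answer: t = -2.0118, fail to reject H₀

Derivation:
df = n - 1 = 18
SE = s/√n = 13/√19 = 2.9824
t = (x̄ - μ₀)/SE = (66.00 - 72)/2.9824 = -2.0118
Critical value: t_{0.005,18} = ±2.878
p-value ≈ 0.0595
Decision: fail to reject H₀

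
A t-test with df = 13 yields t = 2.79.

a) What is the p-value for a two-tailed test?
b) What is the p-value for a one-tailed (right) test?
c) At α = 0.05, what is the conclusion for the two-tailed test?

Answer: a) 0.0153, b) 0.0077, c) reject H₀

Derivation:
Using t-distribution with df = 13:
a) Two-tailed: p = 2×P(T > 2.79) = 0.0153
b) One-tailed: p = P(T > 2.79) = 0.0077
c) 0.0153 < 0.05, reject H₀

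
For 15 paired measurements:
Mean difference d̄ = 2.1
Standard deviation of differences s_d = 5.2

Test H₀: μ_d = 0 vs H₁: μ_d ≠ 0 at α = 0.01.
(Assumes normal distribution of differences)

Answer: t = 1.5641, fail to reject H₀

Derivation:
df = n - 1 = 14
SE = s_d/√n = 5.2/√15 = 1.3426
t = d̄/SE = 2.1/1.3426 = 1.5641
Critical value: t_{0.005,14} = ±2.977
p-value ≈ 0.1401
Decision: fail to reject H₀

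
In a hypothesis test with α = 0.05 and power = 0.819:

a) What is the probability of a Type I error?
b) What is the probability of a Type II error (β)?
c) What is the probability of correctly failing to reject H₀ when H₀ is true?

Answer: a) 0.05, b) 0.181, c) 0.95

Derivation:
a) Type I error probability = α = 0.05
b) Power = P(reject H₀ | H₁ true) = 1 - β = 0.819, so Type II error probability = β = 1 - Power = 0.181
c) P(fail to reject H₀ | H₀ true) = 1 - α = 0.95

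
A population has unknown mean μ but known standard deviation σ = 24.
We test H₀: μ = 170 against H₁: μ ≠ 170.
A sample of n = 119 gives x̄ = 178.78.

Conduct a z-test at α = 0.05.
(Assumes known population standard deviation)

Answer: z = 3.9907, reject H₀

Derivation:
Standard error: SE = σ/√n = 24/√119 = 2.2001
z-statistic: z = (x̄ - μ₀)/SE = (178.78 - 170)/2.2001 = 3.9907
Critical value: ±1.960
p-value = 0.0001
Decision: reject H₀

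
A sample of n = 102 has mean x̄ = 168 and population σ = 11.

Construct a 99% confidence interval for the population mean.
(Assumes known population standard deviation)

Confidence level: 99%, α = 0.01
z_0.005 = 2.576
SE = σ/√n = 11/√102 = 1.0892
Margin of error = 2.576 × 1.0892 = 2.8058
CI: x̄ ± margin = 168 ± 2.8058
CI: (165.1942, 170.8058)

Answer: (165.1942, 170.8058)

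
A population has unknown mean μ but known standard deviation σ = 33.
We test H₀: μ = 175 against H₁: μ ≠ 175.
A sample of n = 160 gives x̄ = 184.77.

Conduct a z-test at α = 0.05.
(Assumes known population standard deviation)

Standard error: SE = σ/√n = 33/√160 = 2.6089
z-statistic: z = (x̄ - μ₀)/SE = (184.77 - 175)/2.6089 = 3.7449
Critical value: ±1.960
p-value = 0.0002
Decision: reject H₀

Answer: z = 3.7449, reject H₀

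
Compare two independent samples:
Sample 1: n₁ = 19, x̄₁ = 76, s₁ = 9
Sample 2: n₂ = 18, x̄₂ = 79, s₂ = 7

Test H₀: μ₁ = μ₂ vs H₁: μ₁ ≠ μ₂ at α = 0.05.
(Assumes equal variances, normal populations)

Answer: t = -1.1274, fail to reject H₀

Derivation:
Pooled variance: s²_p = [18×9² + 17×7²]/(35) = 65.4571
s_p = 8.0906
SE = s_p×√(1/n₁ + 1/n₂) = 8.0906×√(1/19 + 1/18) = 2.6611
t = (x̄₁ - x̄₂)/SE = (76 - 79)/2.6611 = -1.1274
df = 35, t-critical = ±2.030
Decision: fail to reject H₀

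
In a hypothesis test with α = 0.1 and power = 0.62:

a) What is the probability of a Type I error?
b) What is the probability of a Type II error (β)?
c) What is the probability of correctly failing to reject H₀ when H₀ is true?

a) Type I error probability = α = 0.1
b) Power = P(reject H₀ | H₁ true) = 1 - β = 0.62, so Type II error probability = β = 1 - Power = 0.38
c) P(fail to reject H₀ | H₀ true) = 1 - α = 0.9

Answer: a) 0.1, b) 0.38, c) 0.9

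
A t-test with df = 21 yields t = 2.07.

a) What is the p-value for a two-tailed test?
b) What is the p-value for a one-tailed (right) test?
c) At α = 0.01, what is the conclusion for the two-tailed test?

Answer: a) 0.0510, b) 0.0255, c) fail to reject H₀

Derivation:
Using t-distribution with df = 21:
a) Two-tailed: p = 2×P(T > 2.07) = 0.0510
b) One-tailed: p = P(T > 2.07) = 0.0255
c) 0.0510 ≥ 0.01, fail to reject H₀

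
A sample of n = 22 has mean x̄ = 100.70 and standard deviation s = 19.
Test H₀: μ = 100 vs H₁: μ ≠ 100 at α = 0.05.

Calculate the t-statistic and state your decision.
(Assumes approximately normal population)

df = n - 1 = 21
SE = s/√n = 19/√22 = 4.0508
t = (x̄ - μ₀)/SE = (100.70 - 100)/4.0508 = 0.1728
Critical value: t_{0.025,21} = ±2.080
p-value ≈ 0.8645
Decision: fail to reject H₀

Answer: t = 0.1728, fail to reject H₀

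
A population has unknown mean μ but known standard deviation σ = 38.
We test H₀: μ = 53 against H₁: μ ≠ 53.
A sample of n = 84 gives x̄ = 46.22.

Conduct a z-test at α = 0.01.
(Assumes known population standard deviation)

Standard error: SE = σ/√n = 38/√84 = 4.1461
z-statistic: z = (x̄ - μ₀)/SE = (46.22 - 53)/4.1461 = -1.6353
Critical value: ±2.576
p-value = 0.1020
Decision: fail to reject H₀

Answer: z = -1.6353, fail to reject H₀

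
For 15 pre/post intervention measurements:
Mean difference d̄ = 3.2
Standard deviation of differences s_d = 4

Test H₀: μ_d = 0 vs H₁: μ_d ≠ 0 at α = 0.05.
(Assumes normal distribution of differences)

df = n - 1 = 14
SE = s_d/√n = 4/√15 = 1.0328
t = d̄/SE = 3.2/1.0328 = 3.0984
Critical value: t_{0.025,14} = ±2.145
p-value ≈ 0.0079
Decision: reject H₀

Answer: t = 3.0984, reject H₀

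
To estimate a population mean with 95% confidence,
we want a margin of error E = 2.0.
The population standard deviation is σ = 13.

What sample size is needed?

z_0.025 = 1.960
n = (z×σ/E)² = (1.960×13/2.0)²
n = 162.3076
Round up: n = 163

Answer: n = 163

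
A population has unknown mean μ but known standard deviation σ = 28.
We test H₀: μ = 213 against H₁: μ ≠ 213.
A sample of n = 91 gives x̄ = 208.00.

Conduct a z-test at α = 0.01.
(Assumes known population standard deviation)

Standard error: SE = σ/√n = 28/√91 = 2.9352
z-statistic: z = (x̄ - μ₀)/SE = (208.00 - 213)/2.9352 = -1.7035
Critical value: ±2.576
p-value = 0.0885
Decision: fail to reject H₀

Answer: z = -1.7035, fail to reject H₀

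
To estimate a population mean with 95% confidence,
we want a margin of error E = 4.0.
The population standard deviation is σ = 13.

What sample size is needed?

z_0.025 = 1.960
n = (z×σ/E)² = (1.960×13/4.0)²
n = 40.5769
Round up: n = 41

Answer: n = 41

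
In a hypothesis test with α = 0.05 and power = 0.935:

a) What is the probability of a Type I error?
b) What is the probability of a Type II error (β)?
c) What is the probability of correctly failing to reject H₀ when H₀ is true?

a) Type I error probability = α = 0.05
b) Power = P(reject H₀ | H₁ true) = 1 - β = 0.935, so Type II error probability = β = 1 - Power = 0.065
c) P(fail to reject H₀ | H₀ true) = 1 - α = 0.95

Answer: a) 0.05, b) 0.065, c) 0.95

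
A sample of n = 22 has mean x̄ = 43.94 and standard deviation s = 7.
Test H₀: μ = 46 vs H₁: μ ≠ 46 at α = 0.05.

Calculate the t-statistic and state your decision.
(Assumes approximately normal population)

df = n - 1 = 21
SE = s/√n = 7/√22 = 1.4924
t = (x̄ - μ₀)/SE = (43.94 - 46)/1.4924 = -1.3803
Critical value: t_{0.025,21} = ±2.080
p-value ≈ 0.1820
Decision: fail to reject H₀

Answer: t = -1.3803, fail to reject H₀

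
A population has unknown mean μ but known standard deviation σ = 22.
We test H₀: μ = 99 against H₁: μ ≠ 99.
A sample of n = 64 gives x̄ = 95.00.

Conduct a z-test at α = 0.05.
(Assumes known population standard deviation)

Answer: z = -1.4545, fail to reject H₀

Derivation:
Standard error: SE = σ/√n = 22/√64 = 2.7500
z-statistic: z = (x̄ - μ₀)/SE = (95.00 - 99)/2.7500 = -1.4545
Critical value: ±1.960
p-value = 0.1458
Decision: fail to reject H₀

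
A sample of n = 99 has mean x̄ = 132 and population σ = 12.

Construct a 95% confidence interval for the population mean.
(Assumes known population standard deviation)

Answer: (129.6362, 134.3638)

Derivation:
Confidence level: 95%, α = 0.05
z_0.025 = 1.960
SE = σ/√n = 12/√99 = 1.2060
Margin of error = 1.960 × 1.2060 = 2.3638
CI: x̄ ± margin = 132 ± 2.3638
CI: (129.6362, 134.3638)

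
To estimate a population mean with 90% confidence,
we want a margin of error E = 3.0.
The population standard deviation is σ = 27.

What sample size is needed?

z_0.05 = 1.645
n = (z×σ/E)² = (1.645×27/3.0)²
n = 219.1880
Round up: n = 220

Answer: n = 220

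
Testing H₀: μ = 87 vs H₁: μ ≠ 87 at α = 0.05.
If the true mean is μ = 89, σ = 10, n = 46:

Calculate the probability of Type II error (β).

Answer: β ≈ 0.7265

Derivation:
SE = σ/√n = 10/√46 = 1.4744
Critical values: μ₀ ± z_0.025×SE = 87 ± 1.960×1.4744
Acceptance region: (84.1102, 89.8898)
Under H₁ (μ = 89): z_high = (89.8898 - 89)/1.4744 = 0.6035, z_low = (84.1102 - 89)/1.4744 = -3.3165
β = P(not reject | H₁) = Φ(0.6035) - Φ(-3.3165) ≈ 0.7265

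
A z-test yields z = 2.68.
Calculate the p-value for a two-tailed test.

Answer: p-value ≈ 0.0074

Derivation:
For z = 2.68:
p = 2×P(Z > |2.68|) = 2×(1 - Φ(2.68)) = 0.0074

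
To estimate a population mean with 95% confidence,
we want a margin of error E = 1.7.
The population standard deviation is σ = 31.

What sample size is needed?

z_0.025 = 1.960
n = (z×σ/E)² = (1.960×31/1.7)²
n = 1277.4317
Round up: n = 1278

Answer: n = 1278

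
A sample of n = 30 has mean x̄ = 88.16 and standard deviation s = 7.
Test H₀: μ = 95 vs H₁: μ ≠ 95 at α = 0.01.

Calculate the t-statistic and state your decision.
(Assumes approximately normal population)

df = n - 1 = 29
SE = s/√n = 7/√30 = 1.2780
t = (x̄ - μ₀)/SE = (88.16 - 95)/1.2780 = -5.3521
Critical value: t_{0.005,29} = ±2.756
p-value < 0.0001
Decision: reject H₀

Answer: t = -5.3521, reject H₀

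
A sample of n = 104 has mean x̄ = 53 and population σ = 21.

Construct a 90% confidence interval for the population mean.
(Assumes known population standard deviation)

Answer: (49.6126, 56.3874)

Derivation:
Confidence level: 90%, α = 0.1
z_0.05 = 1.645
SE = σ/√n = 21/√104 = 2.0592
Margin of error = 1.645 × 2.0592 = 3.3874
CI: x̄ ± margin = 53 ± 3.3874
CI: (49.6126, 56.3874)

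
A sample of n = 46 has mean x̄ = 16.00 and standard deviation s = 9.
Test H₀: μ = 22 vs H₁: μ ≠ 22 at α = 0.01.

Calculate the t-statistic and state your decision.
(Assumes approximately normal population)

df = n - 1 = 45
SE = s/√n = 9/√46 = 1.3270
t = (x̄ - μ₀)/SE = (16.00 - 22)/1.3270 = -4.5215
Critical value: t_{0.005,45} = ±2.690
p-value < 0.0001
Decision: reject H₀

Answer: t = -4.5215, reject H₀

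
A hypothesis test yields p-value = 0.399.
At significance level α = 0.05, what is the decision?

Answer: fail to reject H₀

Derivation:
Compare p-value to α:
0.399 ≥ 0.05
Decision: fail to reject H₀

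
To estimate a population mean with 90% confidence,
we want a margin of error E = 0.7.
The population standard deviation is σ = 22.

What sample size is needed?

Answer: n = 2673

Derivation:
z_0.05 = 1.645
n = (z×σ/E)² = (1.645×22/0.7)²
n = 2672.8900
Round up: n = 2673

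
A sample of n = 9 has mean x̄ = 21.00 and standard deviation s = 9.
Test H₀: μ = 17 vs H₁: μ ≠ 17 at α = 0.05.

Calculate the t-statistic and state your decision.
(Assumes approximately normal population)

df = n - 1 = 8
SE = s/√n = 9/√9 = 3.0000
t = (x̄ - μ₀)/SE = (21.00 - 17)/3.0000 = 1.3333
Critical value: t_{0.025,8} = ±2.306
p-value ≈ 0.2191
Decision: fail to reject H₀

Answer: t = 1.3333, fail to reject H₀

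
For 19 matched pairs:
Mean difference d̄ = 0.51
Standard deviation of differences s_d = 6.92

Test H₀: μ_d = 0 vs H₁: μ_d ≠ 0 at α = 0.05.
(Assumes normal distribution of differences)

Answer: t = 0.3212, fail to reject H₀

Derivation:
df = n - 1 = 18
SE = s_d/√n = 6.92/√19 = 1.5876
t = d̄/SE = 0.51/1.5876 = 0.3212
Critical value: t_{0.025,18} = ±2.101
p-value ≈ 0.7518
Decision: fail to reject H₀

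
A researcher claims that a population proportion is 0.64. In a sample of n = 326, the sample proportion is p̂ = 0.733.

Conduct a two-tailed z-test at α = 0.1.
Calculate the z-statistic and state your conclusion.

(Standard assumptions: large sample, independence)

Answer: z = 3.4982, reject H₀

Derivation:
H₀: p = 0.64, H₁: p ≠ 0.64
Standard error: SE = √(p₀(1-p₀)/n) = √(0.64×0.36/326) = 0.026585
z-statistic: z = (p̂ - p₀)/SE = (0.733 - 0.64)/0.026585 = 3.4982
Critical value: z_0.05 = ±1.645
p-value = 0.0005
Decision: reject H₀ at α = 0.1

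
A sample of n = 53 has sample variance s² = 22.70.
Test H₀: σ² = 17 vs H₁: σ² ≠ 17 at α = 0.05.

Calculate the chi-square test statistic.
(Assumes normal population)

df = n - 1 = 52
χ² = (n-1)s²/σ₀² = 52×22.70/17 = 69.4353
Critical values: χ²_{0.975,52} = 33.968, χ²_{0.025,52} = 73.810
Rejection region: χ² < 33.968 or χ² > 73.810
Decision: fail to reject H₀

Answer: χ² = 69.4353, fail to reject H₀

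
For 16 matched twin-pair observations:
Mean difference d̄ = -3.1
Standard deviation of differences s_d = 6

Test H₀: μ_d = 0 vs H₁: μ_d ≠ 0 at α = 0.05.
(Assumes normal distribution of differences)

Answer: t = -2.0667, fail to reject H₀

Derivation:
df = n - 1 = 15
SE = s_d/√n = 6/√16 = 1.5000
t = d̄/SE = -3.1/1.5000 = -2.0667
Critical value: t_{0.025,15} = ±2.131
p-value ≈ 0.0565
Decision: fail to reject H₀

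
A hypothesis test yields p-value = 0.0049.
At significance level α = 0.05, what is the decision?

Compare p-value to α:
0.0049 < 0.05
Decision: reject H₀

Answer: reject H₀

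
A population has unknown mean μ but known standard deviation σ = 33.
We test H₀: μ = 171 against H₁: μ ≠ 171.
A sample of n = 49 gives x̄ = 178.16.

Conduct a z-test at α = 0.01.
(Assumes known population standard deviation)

Answer: z = 1.5188, fail to reject H₀

Derivation:
Standard error: SE = σ/√n = 33/√49 = 4.7143
z-statistic: z = (x̄ - μ₀)/SE = (178.16 - 171)/4.7143 = 1.5188
Critical value: ±2.576
p-value = 0.1288
Decision: fail to reject H₀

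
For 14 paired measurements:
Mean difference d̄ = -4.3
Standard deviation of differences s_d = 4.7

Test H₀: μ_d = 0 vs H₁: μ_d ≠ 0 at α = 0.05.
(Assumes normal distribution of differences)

df = n - 1 = 13
SE = s_d/√n = 4.7/√14 = 1.2561
t = d̄/SE = -4.3/1.2561 = -3.4233
Critical value: t_{0.025,13} = ±2.160
p-value ≈ 0.0045
Decision: reject H₀

Answer: t = -3.4233, reject H₀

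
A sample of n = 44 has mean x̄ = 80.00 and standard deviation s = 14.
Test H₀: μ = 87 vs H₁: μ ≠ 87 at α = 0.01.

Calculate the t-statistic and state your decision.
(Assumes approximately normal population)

df = n - 1 = 43
SE = s/√n = 14/√44 = 2.1106
t = (x̄ - μ₀)/SE = (80.00 - 87)/2.1106 = -3.3166
Critical value: t_{0.005,43} = ±2.695
p-value ≈ 0.0019
Decision: reject H₀

Answer: t = -3.3166, reject H₀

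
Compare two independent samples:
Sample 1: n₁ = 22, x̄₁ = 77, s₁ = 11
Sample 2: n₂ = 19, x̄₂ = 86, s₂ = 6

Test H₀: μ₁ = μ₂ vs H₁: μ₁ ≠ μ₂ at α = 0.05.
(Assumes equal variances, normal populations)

Pooled variance: s²_p = [21×11² + 18×6²]/(39) = 81.7692
s_p = 9.0426
SE = s_p×√(1/n₁ + 1/n₂) = 9.0426×√(1/22 + 1/19) = 2.8320
t = (x̄₁ - x̄₂)/SE = (77 - 86)/2.8320 = -3.1780
df = 39, t-critical = ±2.023
Decision: reject H₀

Answer: t = -3.1780, reject H₀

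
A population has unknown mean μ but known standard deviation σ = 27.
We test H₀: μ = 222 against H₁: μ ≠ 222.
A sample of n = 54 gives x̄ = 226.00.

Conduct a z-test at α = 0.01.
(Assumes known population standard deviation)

Answer: z = 1.0887, fail to reject H₀

Derivation:
Standard error: SE = σ/√n = 27/√54 = 3.6742
z-statistic: z = (x̄ - μ₀)/SE = (226.00 - 222)/3.6742 = 1.0887
Critical value: ±2.576
p-value = 0.2763
Decision: fail to reject H₀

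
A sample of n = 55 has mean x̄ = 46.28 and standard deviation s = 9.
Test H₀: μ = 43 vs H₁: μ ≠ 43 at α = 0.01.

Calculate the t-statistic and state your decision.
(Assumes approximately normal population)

df = n - 1 = 54
SE = s/√n = 9/√55 = 1.2136
t = (x̄ - μ₀)/SE = (46.28 - 43)/1.2136 = 2.7027
Critical value: t_{0.005,54} = ±2.670
p-value ≈ 0.0092
Decision: reject H₀

Answer: t = 2.7027, reject H₀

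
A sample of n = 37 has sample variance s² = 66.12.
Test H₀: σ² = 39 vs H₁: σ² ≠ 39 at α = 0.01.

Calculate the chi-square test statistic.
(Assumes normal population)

df = n - 1 = 36
χ² = (n-1)s²/σ₀² = 36×66.12/39 = 61.0338
Critical values: χ²_{0.995,36} = 17.887, χ²_{0.005,36} = 61.581
Rejection region: χ² < 17.887 or χ² > 61.581
Decision: fail to reject H₀

Answer: χ² = 61.0338, fail to reject H₀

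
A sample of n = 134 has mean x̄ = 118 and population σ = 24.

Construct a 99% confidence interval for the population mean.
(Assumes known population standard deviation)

Answer: (112.6592, 123.3408)

Derivation:
Confidence level: 99%, α = 0.01
z_0.005 = 2.576
SE = σ/√n = 24/√134 = 2.0733
Margin of error = 2.576 × 2.0733 = 5.3408
CI: x̄ ± margin = 118 ± 5.3408
CI: (112.6592, 123.3408)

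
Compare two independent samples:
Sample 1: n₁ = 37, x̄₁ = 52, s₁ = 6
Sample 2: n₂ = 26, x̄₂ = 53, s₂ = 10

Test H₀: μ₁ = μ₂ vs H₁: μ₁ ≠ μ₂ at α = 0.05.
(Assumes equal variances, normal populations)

Pooled variance: s²_p = [36×6² + 25×10²]/(61) = 62.2295
s_p = 7.8886
SE = s_p×√(1/n₁ + 1/n₂) = 7.8886×√(1/37 + 1/26) = 2.0188
t = (x̄₁ - x̄₂)/SE = (52 - 53)/2.0188 = -0.4953
df = 61, t-critical = ±2.000
Decision: fail to reject H₀

Answer: t = -0.4953, fail to reject H₀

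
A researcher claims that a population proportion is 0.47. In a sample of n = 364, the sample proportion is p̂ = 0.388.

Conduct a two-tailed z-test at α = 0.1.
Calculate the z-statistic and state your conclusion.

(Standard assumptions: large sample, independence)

Answer: z = -3.1346, reject H₀

Derivation:
H₀: p = 0.47, H₁: p ≠ 0.47
Standard error: SE = √(p₀(1-p₀)/n) = √(0.47×0.53/364) = 0.026160
z-statistic: z = (p̂ - p₀)/SE = (0.388 - 0.47)/0.026160 = -3.1346
Critical value: z_0.05 = ±1.645
p-value = 0.0017
Decision: reject H₀ at α = 0.1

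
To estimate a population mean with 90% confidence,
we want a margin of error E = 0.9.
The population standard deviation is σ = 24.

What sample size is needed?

Answer: n = 1925

Derivation:
z_0.05 = 1.645
n = (z×σ/E)² = (1.645×24/0.9)²
n = 1924.2844
Round up: n = 1925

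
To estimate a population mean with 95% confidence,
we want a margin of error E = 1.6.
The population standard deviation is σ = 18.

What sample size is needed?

z_0.025 = 1.960
n = (z×σ/E)² = (1.960×18/1.6)²
n = 486.2025
Round up: n = 487

Answer: n = 487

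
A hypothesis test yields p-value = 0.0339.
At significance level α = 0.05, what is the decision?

Compare p-value to α:
0.0339 < 0.05
Decision: reject H₀

Answer: reject H₀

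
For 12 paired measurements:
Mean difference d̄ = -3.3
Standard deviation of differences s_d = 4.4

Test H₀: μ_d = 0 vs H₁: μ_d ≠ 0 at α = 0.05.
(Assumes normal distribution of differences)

Answer: t = -2.5980, reject H₀

Derivation:
df = n - 1 = 11
SE = s_d/√n = 4.4/√12 = 1.2702
t = d̄/SE = -3.3/1.2702 = -2.5980
Critical value: t_{0.025,11} = ±2.201
p-value ≈ 0.0248
Decision: reject H₀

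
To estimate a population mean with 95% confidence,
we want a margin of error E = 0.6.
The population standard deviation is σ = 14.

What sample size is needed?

Answer: n = 2092

Derivation:
z_0.025 = 1.960
n = (z×σ/E)² = (1.960×14/0.6)²
n = 2091.5378
Round up: n = 2092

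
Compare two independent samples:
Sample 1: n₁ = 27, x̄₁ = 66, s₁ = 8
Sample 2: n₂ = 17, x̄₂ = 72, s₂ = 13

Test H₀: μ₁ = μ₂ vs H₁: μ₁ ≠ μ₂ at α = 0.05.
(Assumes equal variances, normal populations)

Pooled variance: s²_p = [26×8² + 16×13²]/(42) = 104.0000
s_p = 10.1980
SE = s_p×√(1/n₁ + 1/n₂) = 10.1980×√(1/27 + 1/17) = 3.1574
t = (x̄₁ - x̄₂)/SE = (66 - 72)/3.1574 = -1.9003
df = 42, t-critical = ±2.018
Decision: fail to reject H₀

Answer: t = -1.9003, fail to reject H₀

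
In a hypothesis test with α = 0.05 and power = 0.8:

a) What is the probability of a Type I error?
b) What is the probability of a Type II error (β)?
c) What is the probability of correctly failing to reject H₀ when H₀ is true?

a) Type I error probability = α = 0.05
b) Power = P(reject H₀ | H₁ true) = 1 - β = 0.8, so Type II error probability = β = 1 - Power = 0.2
c) P(fail to reject H₀ | H₀ true) = 1 - α = 0.95

Answer: a) 0.05, b) 0.2, c) 0.95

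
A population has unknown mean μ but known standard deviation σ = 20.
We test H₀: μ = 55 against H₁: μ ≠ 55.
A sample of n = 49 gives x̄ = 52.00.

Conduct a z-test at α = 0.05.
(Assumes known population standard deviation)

Answer: z = -1.0500, fail to reject H₀

Derivation:
Standard error: SE = σ/√n = 20/√49 = 2.8571
z-statistic: z = (x̄ - μ₀)/SE = (52.00 - 55)/2.8571 = -1.0500
Critical value: ±1.960
p-value = 0.2937
Decision: fail to reject H₀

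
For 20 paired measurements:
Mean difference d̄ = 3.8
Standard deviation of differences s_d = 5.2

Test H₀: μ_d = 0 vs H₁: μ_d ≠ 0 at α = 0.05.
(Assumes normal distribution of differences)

df = n - 1 = 19
SE = s_d/√n = 5.2/√20 = 1.1628
t = d̄/SE = 3.8/1.1628 = 3.2680
Critical value: t_{0.025,19} = ±2.093
p-value ≈ 0.0040
Decision: reject H₀

Answer: t = 3.2680, reject H₀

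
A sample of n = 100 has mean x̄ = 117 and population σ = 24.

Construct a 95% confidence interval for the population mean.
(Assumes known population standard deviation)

Confidence level: 95%, α = 0.05
z_0.025 = 1.960
SE = σ/√n = 24/√100 = 2.4000
Margin of error = 1.960 × 2.4000 = 4.7040
CI: x̄ ± margin = 117 ± 4.7040
CI: (112.2960, 121.7040)

Answer: (112.2960, 121.7040)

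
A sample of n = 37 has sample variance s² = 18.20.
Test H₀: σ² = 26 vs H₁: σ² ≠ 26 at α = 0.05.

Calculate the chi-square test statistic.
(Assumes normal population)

Answer: χ² = 25.2000, fail to reject H₀

Derivation:
df = n - 1 = 36
χ² = (n-1)s²/σ₀² = 36×18.20/26 = 25.2000
Critical values: χ²_{0.975,36} = 21.336, χ²_{0.025,36} = 54.437
Rejection region: χ² < 21.336 or χ² > 54.437
Decision: fail to reject H₀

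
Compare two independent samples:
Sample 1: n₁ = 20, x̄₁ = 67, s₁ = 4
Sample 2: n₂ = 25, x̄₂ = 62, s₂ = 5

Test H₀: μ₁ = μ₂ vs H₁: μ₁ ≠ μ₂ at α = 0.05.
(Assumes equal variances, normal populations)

Answer: t = 3.6350, reject H₀

Derivation:
Pooled variance: s²_p = [19×4² + 24×5²]/(43) = 21.0233
s_p = 4.5851
SE = s_p×√(1/n₁ + 1/n₂) = 4.5851×√(1/20 + 1/25) = 1.3755
t = (x̄₁ - x̄₂)/SE = (67 - 62)/1.3755 = 3.6350
df = 43, t-critical = ±2.017
Decision: reject H₀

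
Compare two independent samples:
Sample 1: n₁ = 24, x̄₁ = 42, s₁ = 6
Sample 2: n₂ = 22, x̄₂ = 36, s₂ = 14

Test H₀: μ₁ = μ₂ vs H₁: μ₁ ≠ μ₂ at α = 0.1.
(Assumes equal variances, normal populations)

Pooled variance: s²_p = [23×6² + 21×14²]/(44) = 112.3636
s_p = 10.6002
SE = s_p×√(1/n₁ + 1/n₂) = 10.6002×√(1/24 + 1/22) = 3.1288
t = (x̄₁ - x̄₂)/SE = (42 - 36)/3.1288 = 1.9177
df = 44, t-critical = ±1.680
Decision: reject H₀

Answer: t = 1.9177, reject H₀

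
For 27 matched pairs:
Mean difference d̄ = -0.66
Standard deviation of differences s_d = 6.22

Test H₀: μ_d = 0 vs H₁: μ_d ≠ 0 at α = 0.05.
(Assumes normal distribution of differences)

Answer: t = -0.5514, fail to reject H₀

Derivation:
df = n - 1 = 26
SE = s_d/√n = 6.22/√27 = 1.1970
t = d̄/SE = -0.66/1.1970 = -0.5514
Critical value: t_{0.025,26} = ±2.056
p-value ≈ 0.5861
Decision: fail to reject H₀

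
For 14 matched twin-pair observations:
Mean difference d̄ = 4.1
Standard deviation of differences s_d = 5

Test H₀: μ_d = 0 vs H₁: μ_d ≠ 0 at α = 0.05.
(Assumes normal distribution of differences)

df = n - 1 = 13
SE = s_d/√n = 5/√14 = 1.3363
t = d̄/SE = 4.1/1.3363 = 3.0682
Critical value: t_{0.025,13} = ±2.160
p-value ≈ 0.0090
Decision: reject H₀

Answer: t = 3.0682, reject H₀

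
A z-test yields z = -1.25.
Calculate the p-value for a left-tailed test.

Answer: p-value ≈ 0.1056

Derivation:
For z = -1.25:
p = P(Z < -1.25) = Φ(-1.25) = 0.1056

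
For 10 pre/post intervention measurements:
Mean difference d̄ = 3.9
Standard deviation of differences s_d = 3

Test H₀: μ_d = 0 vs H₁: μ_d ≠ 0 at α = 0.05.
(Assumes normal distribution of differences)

df = n - 1 = 9
SE = s_d/√n = 3/√10 = 0.9487
t = d̄/SE = 3.9/0.9487 = 4.1109
Critical value: t_{0.025,9} = ±2.262
p-value ≈ 0.0026
Decision: reject H₀

Answer: t = 4.1109, reject H₀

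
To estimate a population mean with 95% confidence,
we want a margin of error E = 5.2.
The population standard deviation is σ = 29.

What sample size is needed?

z_0.025 = 1.960
n = (z×σ/E)² = (1.960×29/5.2)²
n = 119.4817
Round up: n = 120

Answer: n = 120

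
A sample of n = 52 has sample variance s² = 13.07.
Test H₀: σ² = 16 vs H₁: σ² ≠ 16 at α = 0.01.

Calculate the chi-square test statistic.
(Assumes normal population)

Answer: χ² = 41.6606, fail to reject H₀

Derivation:
df = n - 1 = 51
χ² = (n-1)s²/σ₀² = 51×13.07/16 = 41.6606
Critical values: χ²_{0.995,51} = 28.735, χ²_{0.005,51} = 80.747
Rejection region: χ² < 28.735 or χ² > 80.747
Decision: fail to reject H₀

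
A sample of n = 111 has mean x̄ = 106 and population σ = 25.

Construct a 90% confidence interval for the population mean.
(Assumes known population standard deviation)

Confidence level: 90%, α = 0.1
z_0.05 = 1.645
SE = σ/√n = 25/√111 = 2.3729
Margin of error = 1.645 × 2.3729 = 3.9034
CI: x̄ ± margin = 106 ± 3.9034
CI: (102.0966, 109.9034)

Answer: (102.0966, 109.9034)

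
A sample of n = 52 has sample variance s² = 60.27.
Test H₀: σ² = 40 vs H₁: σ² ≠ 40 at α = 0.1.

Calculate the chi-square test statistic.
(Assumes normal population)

Answer: χ² = 76.8443, reject H₀

Derivation:
df = n - 1 = 51
χ² = (n-1)s²/σ₀² = 51×60.27/40 = 76.8443
Critical values: χ²_{0.95,51} = 35.600, χ²_{0.05,51} = 68.669
Rejection region: χ² < 35.600 or χ² > 68.669
Decision: reject H₀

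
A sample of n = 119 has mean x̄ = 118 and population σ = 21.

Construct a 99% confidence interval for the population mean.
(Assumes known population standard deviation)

Answer: (113.0409, 122.9591)

Derivation:
Confidence level: 99%, α = 0.01
z_0.005 = 2.576
SE = σ/√n = 21/√119 = 1.9251
Margin of error = 2.576 × 1.9251 = 4.9591
CI: x̄ ± margin = 118 ± 4.9591
CI: (113.0409, 122.9591)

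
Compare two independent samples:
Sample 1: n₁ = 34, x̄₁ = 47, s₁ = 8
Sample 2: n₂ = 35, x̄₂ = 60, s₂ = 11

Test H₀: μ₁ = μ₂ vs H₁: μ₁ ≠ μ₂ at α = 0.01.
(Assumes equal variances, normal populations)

Answer: t = -5.6006, reject H₀

Derivation:
Pooled variance: s²_p = [33×8² + 34×11²]/(67) = 92.9254
s_p = 9.6398
SE = s_p×√(1/n₁ + 1/n₂) = 9.6398×√(1/34 + 1/35) = 2.3212
t = (x̄₁ - x̄₂)/SE = (47 - 60)/2.3212 = -5.6006
df = 67, t-critical = ±2.651
Decision: reject H₀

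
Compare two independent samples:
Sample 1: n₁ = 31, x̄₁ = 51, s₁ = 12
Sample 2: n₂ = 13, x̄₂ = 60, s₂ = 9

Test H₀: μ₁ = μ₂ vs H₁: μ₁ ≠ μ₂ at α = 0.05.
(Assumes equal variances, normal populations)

Answer: t = -2.4265, reject H₀

Derivation:
Pooled variance: s²_p = [30×12² + 12×9²]/(42) = 126.0000
s_p = 11.2250
SE = s_p×√(1/n₁ + 1/n₂) = 11.2250×√(1/31 + 1/13) = 3.7090
t = (x̄₁ - x̄₂)/SE = (51 - 60)/3.7090 = -2.4265
df = 42, t-critical = ±2.018
Decision: reject H₀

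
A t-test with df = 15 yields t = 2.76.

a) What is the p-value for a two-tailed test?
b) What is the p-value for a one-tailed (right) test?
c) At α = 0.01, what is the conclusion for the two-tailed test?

Using t-distribution with df = 15:
a) Two-tailed: p = 2×P(T > 2.76) = 0.0146
b) One-tailed: p = P(T > 2.76) = 0.0073
c) 0.0146 ≥ 0.01, fail to reject H₀

Answer: a) 0.0146, b) 0.0073, c) fail to reject H₀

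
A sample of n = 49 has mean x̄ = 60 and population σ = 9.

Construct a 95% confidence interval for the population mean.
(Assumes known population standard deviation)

Confidence level: 95%, α = 0.05
z_0.025 = 1.960
SE = σ/√n = 9/√49 = 1.2857
Margin of error = 1.960 × 1.2857 = 2.5200
CI: x̄ ± margin = 60 ± 2.5200
CI: (57.4800, 62.5200)

Answer: (57.4800, 62.5200)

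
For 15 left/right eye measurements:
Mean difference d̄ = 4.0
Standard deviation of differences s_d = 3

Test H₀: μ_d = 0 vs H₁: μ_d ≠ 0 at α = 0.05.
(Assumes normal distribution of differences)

df = n - 1 = 14
SE = s_d/√n = 3/√15 = 0.7746
t = d̄/SE = 4.0/0.7746 = 5.1640
Critical value: t_{0.025,14} = ±2.145
p-value ≈ 0.0001
Decision: reject H₀

Answer: t = 5.1640, reject H₀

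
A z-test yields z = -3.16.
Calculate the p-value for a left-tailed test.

Answer: p-value ≈ 0.0008

Derivation:
For z = -3.16:
p = P(Z < -3.16) = Φ(-3.16) = 0.0008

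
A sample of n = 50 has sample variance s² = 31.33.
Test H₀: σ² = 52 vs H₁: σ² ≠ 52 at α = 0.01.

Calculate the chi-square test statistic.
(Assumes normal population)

Answer: χ² = 29.5225, fail to reject H₀

Derivation:
df = n - 1 = 49
χ² = (n-1)s²/σ₀² = 49×31.33/52 = 29.5225
Critical values: χ²_{0.995,49} = 27.249, χ²_{0.005,49} = 78.231
Rejection region: χ² < 27.249 or χ² > 78.231
Decision: fail to reject H₀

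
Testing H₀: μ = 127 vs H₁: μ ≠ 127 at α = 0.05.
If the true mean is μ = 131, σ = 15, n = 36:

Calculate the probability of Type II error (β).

Answer: β ≈ 0.6404

Derivation:
SE = σ/√n = 15/√36 = 2.5000
Critical values: μ₀ ± z_0.025×SE = 127 ± 1.960×2.5000
Acceptance region: (122.1000, 131.9000)
Under H₁ (μ = 131): z_high = (131.9000 - 131)/2.5000 = 0.3600, z_low = (122.1000 - 131)/2.5000 = -3.5600
β = P(not reject | H₁) = Φ(0.3600) - Φ(-3.5600) ≈ 0.6404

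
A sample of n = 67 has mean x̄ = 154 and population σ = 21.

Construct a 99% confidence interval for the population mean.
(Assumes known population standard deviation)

Confidence level: 99%, α = 0.01
z_0.005 = 2.576
SE = σ/√n = 21/√67 = 2.5656
Margin of error = 2.576 × 2.5656 = 6.6090
CI: x̄ ± margin = 154 ± 6.6090
CI: (147.3910, 160.6090)

Answer: (147.3910, 160.6090)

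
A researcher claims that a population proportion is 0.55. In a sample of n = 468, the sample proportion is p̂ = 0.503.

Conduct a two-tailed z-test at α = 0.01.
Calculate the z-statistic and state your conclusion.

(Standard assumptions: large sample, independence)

H₀: p = 0.55, H₁: p ≠ 0.55
Standard error: SE = √(p₀(1-p₀)/n) = √(0.55×0.45/468) = 0.022997
z-statistic: z = (p̂ - p₀)/SE = (0.503 - 0.55)/0.022997 = -2.0437
Critical value: z_0.005 = ±2.576
p-value = 0.0410
Decision: fail to reject H₀ at α = 0.01

Answer: z = -2.0437, fail to reject H₀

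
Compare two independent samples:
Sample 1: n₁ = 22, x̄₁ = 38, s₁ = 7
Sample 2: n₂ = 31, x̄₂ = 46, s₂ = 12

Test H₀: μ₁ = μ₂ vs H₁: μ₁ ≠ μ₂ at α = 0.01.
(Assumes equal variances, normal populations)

Answer: t = -2.8022, reject H₀

Derivation:
Pooled variance: s²_p = [21×7² + 30×12²]/(51) = 104.8824
s_p = 10.2412
SE = s_p×√(1/n₁ + 1/n₂) = 10.2412×√(1/22 + 1/31) = 2.8549
t = (x̄₁ - x̄₂)/SE = (38 - 46)/2.8549 = -2.8022
df = 51, t-critical = ±2.676
Decision: reject H₀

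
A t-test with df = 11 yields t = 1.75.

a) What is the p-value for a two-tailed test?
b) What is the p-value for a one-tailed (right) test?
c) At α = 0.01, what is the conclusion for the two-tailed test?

Using t-distribution with df = 11:
a) Two-tailed: p = 2×P(T > 1.75) = 0.1079
b) One-tailed: p = P(T > 1.75) = 0.0540
c) 0.1079 ≥ 0.01, fail to reject H₀

Answer: a) 0.1079, b) 0.0540, c) fail to reject H₀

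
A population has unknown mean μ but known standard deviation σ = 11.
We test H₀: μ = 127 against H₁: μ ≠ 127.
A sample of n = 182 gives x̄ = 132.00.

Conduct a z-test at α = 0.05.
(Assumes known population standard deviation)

Answer: z = 6.1320, reject H₀

Derivation:
Standard error: SE = σ/√n = 11/√182 = 0.8154
z-statistic: z = (x̄ - μ₀)/SE = (132.00 - 127)/0.8154 = 6.1320
Critical value: ±1.960
p-value < 0.0001
Decision: reject H₀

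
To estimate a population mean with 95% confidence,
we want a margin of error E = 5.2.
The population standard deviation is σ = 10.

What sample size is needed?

Answer: n = 15

Derivation:
z_0.025 = 1.960
n = (z×σ/E)² = (1.960×10/5.2)²
n = 14.2071
Round up: n = 15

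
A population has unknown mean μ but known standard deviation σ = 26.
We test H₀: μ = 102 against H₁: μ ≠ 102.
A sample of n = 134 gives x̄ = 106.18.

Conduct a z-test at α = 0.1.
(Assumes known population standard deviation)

Standard error: SE = σ/√n = 26/√134 = 2.2461
z-statistic: z = (x̄ - μ₀)/SE = (106.18 - 102)/2.2461 = 1.8610
Critical value: ±1.645
p-value = 0.0627
Decision: reject H₀

Answer: z = 1.8610, reject H₀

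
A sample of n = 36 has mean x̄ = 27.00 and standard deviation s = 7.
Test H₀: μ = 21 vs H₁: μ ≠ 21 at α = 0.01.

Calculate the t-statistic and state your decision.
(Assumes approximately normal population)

df = n - 1 = 35
SE = s/√n = 7/√36 = 1.1667
t = (x̄ - μ₀)/SE = (27.00 - 21)/1.1667 = 5.1427
Critical value: t_{0.005,35} = ±2.724
p-value < 0.0001
Decision: reject H₀

Answer: t = 5.1427, reject H₀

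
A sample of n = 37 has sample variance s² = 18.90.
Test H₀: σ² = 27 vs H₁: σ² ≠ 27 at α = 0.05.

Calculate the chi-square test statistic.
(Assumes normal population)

Answer: χ² = 25.2000, fail to reject H₀

Derivation:
df = n - 1 = 36
χ² = (n-1)s²/σ₀² = 36×18.90/27 = 25.2000
Critical values: χ²_{0.975,36} = 21.336, χ²_{0.025,36} = 54.437
Rejection region: χ² < 21.336 or χ² > 54.437
Decision: fail to reject H₀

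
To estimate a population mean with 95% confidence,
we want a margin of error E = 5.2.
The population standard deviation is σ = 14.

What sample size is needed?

Answer: n = 28

Derivation:
z_0.025 = 1.960
n = (z×σ/E)² = (1.960×14/5.2)²
n = 27.8459
Round up: n = 28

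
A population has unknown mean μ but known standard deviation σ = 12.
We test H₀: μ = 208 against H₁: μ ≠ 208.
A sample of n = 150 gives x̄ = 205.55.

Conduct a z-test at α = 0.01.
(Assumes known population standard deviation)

Standard error: SE = σ/√n = 12/√150 = 0.9798
z-statistic: z = (x̄ - μ₀)/SE = (205.55 - 208)/0.9798 = -2.5005
Critical value: ±2.576
p-value = 0.0124
Decision: fail to reject H₀

Answer: z = -2.5005, fail to reject H₀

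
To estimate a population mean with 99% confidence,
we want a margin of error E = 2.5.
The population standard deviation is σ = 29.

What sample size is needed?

z_0.005 = 2.576
n = (z×σ/E)² = (2.576×29/2.5)²
n = 892.9100
Round up: n = 893

Answer: n = 893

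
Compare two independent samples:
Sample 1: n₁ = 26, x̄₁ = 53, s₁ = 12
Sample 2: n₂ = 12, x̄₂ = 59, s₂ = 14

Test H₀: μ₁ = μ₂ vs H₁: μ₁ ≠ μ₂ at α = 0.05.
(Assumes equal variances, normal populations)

Pooled variance: s²_p = [25×12² + 11×14²]/(36) = 159.8889
s_p = 12.6447
SE = s_p×√(1/n₁ + 1/n₂) = 12.6447×√(1/26 + 1/12) = 4.4129
t = (x̄₁ - x̄₂)/SE = (53 - 59)/4.4129 = -1.3597
df = 36, t-critical = ±2.028
Decision: fail to reject H₀

Answer: t = -1.3597, fail to reject H₀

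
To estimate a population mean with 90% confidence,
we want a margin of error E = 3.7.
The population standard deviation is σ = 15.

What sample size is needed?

Answer: n = 45

Derivation:
z_0.05 = 1.645
n = (z×σ/E)² = (1.645×15/3.7)²
n = 44.4745
Round up: n = 45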